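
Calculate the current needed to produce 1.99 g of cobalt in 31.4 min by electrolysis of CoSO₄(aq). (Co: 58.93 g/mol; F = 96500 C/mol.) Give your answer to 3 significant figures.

3.46 A

n(Co) = 1.99 / 58.93 = 0.03377 mol
Co²⁺ + 2e⁻ → Co, so n(e⁻) = 2 × 0.03377 = 0.06754 mol
Q = 0.06754 × 96500 = 6518 C
I = Q / t = 6518 / 1884 s = 3.46 A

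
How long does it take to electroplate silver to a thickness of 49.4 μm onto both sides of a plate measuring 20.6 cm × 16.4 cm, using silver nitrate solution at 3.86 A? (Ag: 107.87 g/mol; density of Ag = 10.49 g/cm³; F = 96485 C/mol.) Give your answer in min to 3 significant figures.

135 min

Plated area = 2 × 20.6 × 16.4 = 675.7 cm²
Volume = 675.7 × 49.4×10⁻⁴ cm = 3.338 cm³
m(Ag) = 3.338 × 10.49 = 35.02 g
n(Ag) = 35.02 / 107.87 = 0.3247 mol; n(e⁻) = 0.3247 mol
Q = 0.3247 × 96485 = 31330 C
t = 31330 / 3.86 = 8117 s = 135 min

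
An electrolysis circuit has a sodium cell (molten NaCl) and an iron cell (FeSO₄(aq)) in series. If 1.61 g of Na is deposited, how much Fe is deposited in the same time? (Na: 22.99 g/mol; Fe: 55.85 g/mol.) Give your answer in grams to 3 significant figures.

1.96 g

n(Na) = 1.61 / 22.99 = 0.07003 mol
Na⁺ + e⁻ → Na, so n(e⁻) = 0.07003 mol
Since the cells are in series, n(e⁻) in the Fe cell is also 0.07003 mol.
Fe²⁺ + 2e⁻ → Fe, so n(Fe) = 0.07003 / 2 = 0.03502 mol
m(Fe) = 0.03502 × 55.85 = 1.96 g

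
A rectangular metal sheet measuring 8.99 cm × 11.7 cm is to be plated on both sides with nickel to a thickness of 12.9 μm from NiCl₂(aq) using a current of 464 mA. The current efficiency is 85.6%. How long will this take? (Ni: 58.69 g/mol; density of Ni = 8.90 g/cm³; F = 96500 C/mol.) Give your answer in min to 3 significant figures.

333 min

Plated area = 2 × 8.99 × 11.7 = 210.4 cm²
Volume = 210.4 × 12.9×10⁻⁴ cm = 0.2714 cm³
m(Ni) = 0.2714 × 8.90 = 2.415 g
n(Ni) = 2.415 / 58.69 = 0.04115 mol; n(e⁻) = 2 × 0.04115 = 0.08230 mol
Q = 0.08230 × 96500 / 0.856 = 9278 C
t = 9278 / 0.464 = 20000 s = 333 min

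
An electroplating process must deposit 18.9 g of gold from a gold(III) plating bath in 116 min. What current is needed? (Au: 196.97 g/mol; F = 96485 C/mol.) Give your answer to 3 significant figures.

3.99 A

n(Au) = 18.9 / 196.97 = 0.09595 mol
Au³⁺ + 3e⁻ → Au, so n(e⁻) = 3 × 0.09595 = 0.2879 mol
Q = 0.2879 × 96485 = 27780 C
I = Q / t = 27780 / 6960 s = 3.99 A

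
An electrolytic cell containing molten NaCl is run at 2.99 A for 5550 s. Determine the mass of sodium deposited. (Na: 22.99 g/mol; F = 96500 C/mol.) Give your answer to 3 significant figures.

Q = It = 2.99 × 5550 = 16590 C
n(e⁻) = Q/F = 16590/96500 = 0.1719 mol
Na⁺ + e⁻ → Na, so n(Na) = 0.1719 mol
m = 0.1719 × 22.99 = 3.95 g

3.95 g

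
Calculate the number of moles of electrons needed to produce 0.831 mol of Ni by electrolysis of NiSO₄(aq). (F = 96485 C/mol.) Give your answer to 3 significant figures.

Ni²⁺ + 2e⁻ → Ni, so n(e⁻) = 2 × 0.831 = 1.662 mol

1.66 mol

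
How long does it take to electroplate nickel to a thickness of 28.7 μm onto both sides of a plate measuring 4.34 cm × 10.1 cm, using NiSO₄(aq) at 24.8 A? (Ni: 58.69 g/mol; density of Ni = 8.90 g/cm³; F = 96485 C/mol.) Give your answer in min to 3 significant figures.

4.95 min

Plated area = 2 × 4.34 × 10.1 = 87.67 cm²
Volume = 87.67 × 28.7×10⁻⁴ cm = 0.2516 cm³
m(Ni) = 0.2516 × 8.90 = 2.239 g
n(Ni) = 2.239 / 58.69 = 0.03815 mol; n(e⁻) = 2 × 0.03815 = 0.07630 mol
Q = 0.07630 × 96485 = 7362 C
t = 7362 / 24.8 = 296.9 s = 4.95 min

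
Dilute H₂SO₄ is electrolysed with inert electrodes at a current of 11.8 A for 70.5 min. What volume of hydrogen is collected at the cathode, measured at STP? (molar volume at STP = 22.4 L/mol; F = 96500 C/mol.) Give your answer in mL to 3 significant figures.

Q = 11.8 A × 4230 s = 49910 C
n(e⁻) = 49910 / 96500 = 0.5172 mol
2H⁺ + 2e⁻ → H₂, so n(H₂) = 0.5172 / 2 = 0.2586 mol
V = 0.2586 × 22.4 = 5.793 L
= 5790 mL

5790 mL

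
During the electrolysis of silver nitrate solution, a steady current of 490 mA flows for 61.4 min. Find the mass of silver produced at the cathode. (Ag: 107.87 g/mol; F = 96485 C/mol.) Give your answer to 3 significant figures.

Q = 0.490 A × 3684 s = 1805 C
n(e⁻) = 1805 / 96485 = 0.01871 mol
Ag⁺ + e⁻ → Ag, so n(Ag) = 0.01871 mol
m = 0.01871 × 107.87 = 2.02 g

2.02 g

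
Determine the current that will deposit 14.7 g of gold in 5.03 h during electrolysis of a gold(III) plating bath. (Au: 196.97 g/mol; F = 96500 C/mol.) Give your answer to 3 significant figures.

1.19 A

n(Au) = 14.7 / 196.97 = 0.07463 mol
Au³⁺ + 3e⁻ → Au, so n(e⁻) = 3 × 0.07463 = 0.2239 mol
Q = 0.2239 × 96500 = 21610 C
I = Q / t = 21610 / 18108 s = 1.19 A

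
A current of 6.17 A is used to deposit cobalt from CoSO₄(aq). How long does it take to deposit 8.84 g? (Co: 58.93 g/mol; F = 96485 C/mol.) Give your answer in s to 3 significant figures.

4690 s

n(Co) = 8.84 / 58.93 = 0.1500 mol
Co²⁺ + 2e⁻ → Co, so n(e⁻) = 2 × 0.1500 = 0.3000 mol
Q = 0.3000 × 96485 = 28950 C
t = Q / I = 28950 / 6.17 = 4692 s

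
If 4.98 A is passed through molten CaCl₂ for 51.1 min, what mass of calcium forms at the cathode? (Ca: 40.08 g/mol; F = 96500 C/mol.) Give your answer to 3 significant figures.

Charge passed = 4.98 × 3066 = 15270 C
n(e⁻) = Q/F = 15270/96500 = 0.1582 mol
Ca²⁺ + 2e⁻ → Ca, so n(Ca) = 0.1582 / 2 = 0.07910 mol
m = 0.07910 × 40.08 = 3.17 g

3.17 g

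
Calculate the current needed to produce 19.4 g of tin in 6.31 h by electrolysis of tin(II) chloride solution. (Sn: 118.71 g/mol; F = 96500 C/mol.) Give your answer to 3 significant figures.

n(Sn) = 19.4 / 118.71 = 0.1634 mol
Sn²⁺ + 2e⁻ → Sn, so n(e⁻) = 2 × 0.1634 = 0.3268 mol
Q = 0.3268 × 96500 = 31540 C
I = Q / t = 31540 / 22716 s = 1.39 A

1.39 A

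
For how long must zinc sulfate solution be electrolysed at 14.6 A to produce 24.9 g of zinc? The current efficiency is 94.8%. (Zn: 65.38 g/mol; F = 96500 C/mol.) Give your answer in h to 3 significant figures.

n(Zn) = 24.9 / 65.38 = 0.3809 mol
Zn²⁺ + 2e⁻ → Zn, so n(e⁻) = 2 × 0.3809 = 0.7618 mol
Q = 0.7618 × 96500 / 0.948 = 77550 C
t = Q / I = 77550 / 14.6 = 5312 s = 1.48 h

1.48 h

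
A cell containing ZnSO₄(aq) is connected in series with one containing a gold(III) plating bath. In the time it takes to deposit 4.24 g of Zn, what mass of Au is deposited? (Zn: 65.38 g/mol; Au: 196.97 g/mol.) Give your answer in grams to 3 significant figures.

n(Zn) = 4.24 / 65.38 = 0.06485 mol
Zn²⁺ + 2e⁻ → Zn, so n(e⁻) = 2 × 0.06485 = 0.1297 mol
Since the cells are in series, n(e⁻) in the Au cell is also 0.1297 mol.
Au³⁺ + 3e⁻ → Au, so n(Au) = 0.1297 / 3 = 0.04323 mol
m(Au) = 0.04323 × 196.97 = 8.52 g

8.52 g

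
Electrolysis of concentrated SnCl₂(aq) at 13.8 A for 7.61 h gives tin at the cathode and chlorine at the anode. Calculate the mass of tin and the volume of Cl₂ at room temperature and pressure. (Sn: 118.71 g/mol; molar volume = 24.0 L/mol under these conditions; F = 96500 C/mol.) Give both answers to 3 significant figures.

233 g Sn; 47.0 L Cl₂

Q = 13.8 × 27396 = 3.781×10^5 C; n(e⁻) = 3.781×10^5 / 96500 = 3.918 mol
Cathode: Sn²⁺ + 2e⁻ → Sn → n(Sn) = 3.918/2 = 1.959 mol → 233 g
Anode: 2Cl⁻ → Cl₂ + 2e⁻ → n(Cl₂) = 3.918/2 = 1.959 mol → 47.0 L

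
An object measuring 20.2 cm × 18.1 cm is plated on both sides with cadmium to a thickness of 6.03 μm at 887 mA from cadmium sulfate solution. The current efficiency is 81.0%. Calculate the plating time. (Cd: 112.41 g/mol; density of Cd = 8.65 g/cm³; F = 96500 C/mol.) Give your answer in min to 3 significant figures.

152 min

Plated area = 2 × 20.2 × 18.1 = 731.2 cm²
Volume = 731.2 × 6.03×10⁻⁴ cm = 0.4409 cm³
m(Cd) = 0.4409 × 8.65 = 3.814 g
n(Cd) = 3.814 / 112.41 = 0.03393 mol; n(e⁻) = 2 × 0.03393 = 0.06786 mol
Q = 0.06786 × 96500 / 0.810 = 8085 C
t = 8085 / 0.887 = 9115 s = 152 min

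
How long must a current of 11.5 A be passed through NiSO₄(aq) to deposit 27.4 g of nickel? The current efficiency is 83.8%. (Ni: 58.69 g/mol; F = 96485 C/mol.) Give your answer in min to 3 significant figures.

156 min

n(Ni) = 27.4 / 58.69 = 0.4669 mol
Ni²⁺ + 2e⁻ → Ni, so n(e⁻) = 2 × 0.4669 = 0.9338 mol
Q = 0.9338 × 96485 / 0.838 = 1.075×10^5 C
t = Q / I = 1.075×10^5 / 11.5 = 9348 s = 156 min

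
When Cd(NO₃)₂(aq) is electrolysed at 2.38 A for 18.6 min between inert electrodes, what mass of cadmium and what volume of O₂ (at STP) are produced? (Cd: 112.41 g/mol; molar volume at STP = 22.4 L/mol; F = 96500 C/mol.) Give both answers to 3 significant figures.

Q = 2.38 × 1116 = 2656 C; n(e⁻) = 2656 / 96500 = 0.02752 mol
Cathode: Cd²⁺ + 2e⁻ → Cd → n(Cd) = 0.02752/2 = 0.01376 mol → 1.55 g
Anode: 2H₂O → O₂ + 4H⁺ + 4e⁻ → n(O₂) = 0.02752/4 = 0.006880 mol → 0.154 L

1.55 g Cd; 0.154 L O₂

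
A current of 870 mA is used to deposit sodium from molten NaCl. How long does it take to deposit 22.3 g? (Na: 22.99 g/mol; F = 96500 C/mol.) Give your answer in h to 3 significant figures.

n(Na) = 22.3 / 22.99 = 0.9700 mol
Na⁺ + e⁻ → Na, so n(e⁻) = 0.9700 mol
Q = 0.9700 × 96500 = 93610 C
t = Q / I = 93610 / 0.870 = 1.076×10^5 s = 29.9 h

29.9 h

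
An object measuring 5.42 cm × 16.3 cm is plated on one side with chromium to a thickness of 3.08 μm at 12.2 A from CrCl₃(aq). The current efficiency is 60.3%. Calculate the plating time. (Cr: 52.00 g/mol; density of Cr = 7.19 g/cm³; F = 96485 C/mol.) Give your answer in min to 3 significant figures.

Plated area = 5.42 × 16.3 = 88.35 cm²
Volume = 88.35 × 3.08×10⁻⁴ cm = 0.02721 cm³
m(Cr) = 0.02721 × 7.19 = 0.1956 g
n(Cr) = 0.1956 / 52.00 = 0.003762 mol; n(e⁻) = 3 × 0.003762 = 0.01129 mol
Q = 0.01129 × 96485 / 0.603 = 1806 C
t = 1806 / 12.2 = 148.0 s = 2.47 min

2.47 min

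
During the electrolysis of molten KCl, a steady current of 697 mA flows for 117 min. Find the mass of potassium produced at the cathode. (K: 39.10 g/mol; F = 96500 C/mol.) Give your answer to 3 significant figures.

1.98 g

Q = It = 0.697 × 7020 = 4893 C
n(e⁻) = 4893 / 96500 = 0.05070 mol
K⁺ + e⁻ → K, so n(K) = 0.05070 mol
m = 0.05070 × 39.10 = 1.98 g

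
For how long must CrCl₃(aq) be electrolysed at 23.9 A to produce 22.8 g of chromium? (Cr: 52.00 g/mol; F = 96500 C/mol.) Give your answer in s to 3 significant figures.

5310 s

n(Cr) = 22.8 / 52.00 = 0.4385 mol
Cr³⁺ + 3e⁻ → Cr, so n(e⁻) = 3 × 0.4385 = 1.316 mol
Q = 1.316 × 96500 = 1.270×10^5 C
t = Q / I = 1.270×10^5 / 23.9 = 5314 s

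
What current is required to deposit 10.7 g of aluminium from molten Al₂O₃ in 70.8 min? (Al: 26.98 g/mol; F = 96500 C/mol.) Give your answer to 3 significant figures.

27.0 A

n(Al) = 10.7 / 26.98 = 0.3966 mol
Al³⁺ + 3e⁻ → Al, so n(e⁻) = 3 × 0.3966 = 1.190 mol
Q = 1.190 × 96500 = 1.148×10^5 C
I = Q / t = 1.148×10^5 / 4248 s = 27.0 A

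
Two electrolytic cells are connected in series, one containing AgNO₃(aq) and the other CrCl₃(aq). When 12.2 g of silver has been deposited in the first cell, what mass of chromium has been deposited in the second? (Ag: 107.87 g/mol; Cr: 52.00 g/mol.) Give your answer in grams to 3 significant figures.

1.96 g

n(Ag) = 12.2 / 107.87 = 0.1131 mol
Ag⁺ + e⁻ → Ag, so n(e⁻) = 0.1131 mol
Same current for the same time ⇒ same n(e⁻) = 0.1131 mol in both cells.
Cr³⁺ + 3e⁻ → Cr, so n(Cr) = 0.1131 / 3 = 0.03770 mol
m(Cr) = 0.03770 × 52.00 = 1.96 g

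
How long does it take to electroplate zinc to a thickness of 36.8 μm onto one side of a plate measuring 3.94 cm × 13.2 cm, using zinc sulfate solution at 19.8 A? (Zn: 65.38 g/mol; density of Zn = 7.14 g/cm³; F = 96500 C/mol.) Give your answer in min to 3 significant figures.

3.40 min

Plated area = 3.94 × 13.2 = 52.01 cm²
Volume = 52.01 × 36.8×10⁻⁴ cm = 0.1914 cm³
m(Zn) = 0.1914 × 7.14 = 1.367 g
n(Zn) = 1.367 / 65.38 = 0.02091 mol; n(e⁻) = 2 × 0.02091 = 0.04182 mol
Q = 0.04182 × 96500 = 4036 C
t = 4036 / 19.8 = 203.8 s = 3.40 min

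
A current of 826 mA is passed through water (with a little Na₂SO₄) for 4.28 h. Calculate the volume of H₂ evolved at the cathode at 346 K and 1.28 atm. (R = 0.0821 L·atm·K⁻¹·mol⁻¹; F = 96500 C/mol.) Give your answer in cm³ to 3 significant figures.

1460 cm³

Q = 0.826 A × 15408 s = 12730 C
Moles of electrons = 12730 / 96500 = 0.1319 mol
2H⁺ + 2e⁻ → H₂, so n(H₂) = 0.1319 / 2 = 0.06595 mol
V = nRT/P = 0.06595 × 0.0821 × 346 / 1.28 = 1.464 L
= 1460 cm³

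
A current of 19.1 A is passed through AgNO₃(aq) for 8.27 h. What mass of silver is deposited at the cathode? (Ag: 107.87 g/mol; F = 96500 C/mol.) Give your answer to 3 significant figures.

636 g

Q = 19.1 A × 29772 s = 5.686×10^5 C
Moles of electrons = 5.686×10^5 / 96500 = 5.892 mol
Ag⁺ + e⁻ → Ag, so n(Ag) = 5.892 mol
m = 5.892 × 107.87 = 636 g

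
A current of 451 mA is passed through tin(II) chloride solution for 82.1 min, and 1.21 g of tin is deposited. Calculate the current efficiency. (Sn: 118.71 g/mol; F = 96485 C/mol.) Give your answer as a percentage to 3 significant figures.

Q = 0.451 × 4926 = 2222 C
n(e⁻) = 2222 / 96485 = 0.02303 mol
Sn²⁺ + 2e⁻ → Sn, so theoretical n(Sn) = 0.01152 mol → 1.368 g
Efficiency = 1.21 / 1.368 = 0.8845 = 88.5%

88.5%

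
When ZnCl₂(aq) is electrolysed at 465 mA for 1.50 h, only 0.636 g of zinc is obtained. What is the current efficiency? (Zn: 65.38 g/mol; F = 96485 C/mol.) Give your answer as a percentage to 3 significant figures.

Q = 0.465 × 5400 = 2511 C
n(e⁻) = 2511 / 96485 = 0.02602 mol
Zn²⁺ + 2e⁻ → Zn, so theoretical n(Zn) = 0.01301 mol → 0.8506 g
Efficiency = 0.636 / 0.8506 = 0.7477 = 74.8%

74.8%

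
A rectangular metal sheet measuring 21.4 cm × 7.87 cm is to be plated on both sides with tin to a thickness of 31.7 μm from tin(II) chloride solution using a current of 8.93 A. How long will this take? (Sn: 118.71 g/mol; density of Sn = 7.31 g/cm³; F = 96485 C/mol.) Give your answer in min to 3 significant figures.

23.7 min

Plated area = 2 × 21.4 × 7.87 = 336.8 cm²
Volume = 336.8 × 31.7×10⁻⁴ cm = 1.068 cm³
m(Sn) = 1.068 × 7.31 = 7.807 g
n(Sn) = 7.807 / 118.71 = 0.06577 mol; n(e⁻) = 2 × 0.06577 = 0.1315 mol
Q = 0.1315 × 96485 = 12690 C
t = 12690 / 8.93 = 1421 s = 23.7 min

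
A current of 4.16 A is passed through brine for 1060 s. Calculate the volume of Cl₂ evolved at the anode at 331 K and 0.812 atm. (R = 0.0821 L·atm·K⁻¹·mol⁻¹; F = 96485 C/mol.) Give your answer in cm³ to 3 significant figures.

Q = It = 4.16 × 1060 = 4410 C
n(e⁻) = 4410 / 96485 = 0.04571 mol
2Cl⁻ → Cl₂ + 2e⁻, so n(Cl₂) = 0.04571 / 2 = 0.02286 mol
V = nRT/P = 0.02286 × 0.0821 × 331 / 0.812 = 0.7651 L
= 765 cm³

765 cm³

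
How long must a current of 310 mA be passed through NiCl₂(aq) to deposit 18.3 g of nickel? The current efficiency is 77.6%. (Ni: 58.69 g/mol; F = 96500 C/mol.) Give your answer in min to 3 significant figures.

n(Ni) = 18.3 / 58.69 = 0.3118 mol
Ni²⁺ + 2e⁻ → Ni, so n(e⁻) = 2 × 0.3118 = 0.6236 mol
Q = 0.6236 × 96500 / 0.776 = 77550 C
t = Q / I = 77550 / 0.310 = 2.502×10^5 s = 4170 min

4170 min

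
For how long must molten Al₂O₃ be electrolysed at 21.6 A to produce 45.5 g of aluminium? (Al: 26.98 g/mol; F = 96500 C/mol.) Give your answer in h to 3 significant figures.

n(Al) = 45.5 / 26.98 = 1.686 mol
Al³⁺ + 3e⁻ → Al, so n(e⁻) = 3 × 1.686 = 5.058 mol
Q = 5.058 × 96500 = 4.881×10^5 C
t = Q / I = 4.881×10^5 / 21.6 = 22600 s = 6.28 h

6.28 h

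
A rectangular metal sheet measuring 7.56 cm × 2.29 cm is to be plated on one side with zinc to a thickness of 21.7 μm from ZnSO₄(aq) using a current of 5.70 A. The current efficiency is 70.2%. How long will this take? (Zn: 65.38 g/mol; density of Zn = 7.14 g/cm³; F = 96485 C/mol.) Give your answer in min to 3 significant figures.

3.30 min

Plated area = 7.56 × 2.29 = 17.31 cm²
Volume = 17.31 × 21.7×10⁻⁴ cm = 0.03756 cm³
m(Zn) = 0.03756 × 7.14 = 0.2682 g
n(Zn) = 0.2682 / 65.38 = 0.004102 mol; n(e⁻) = 2 × 0.004102 = 0.008204 mol
Q = 0.008204 × 96485 / 0.702 = 1128 C
t = 1128 / 5.70 = 197.9 s = 3.30 min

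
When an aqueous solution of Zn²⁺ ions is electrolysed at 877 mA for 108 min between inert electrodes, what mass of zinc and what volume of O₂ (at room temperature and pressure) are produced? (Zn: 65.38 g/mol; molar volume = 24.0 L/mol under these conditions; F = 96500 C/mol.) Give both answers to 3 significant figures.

Q = 0.877 × 6480 = 5683 C; n(e⁻) = 5683 / 96500 = 0.05889 mol
Cathode: Zn²⁺ + 2e⁻ → Zn → n(Zn) = 0.05889/2 = 0.02945 mol → 1.93 g
Anode: 2H₂O → O₂ + 4H⁺ + 4e⁻ → n(O₂) = 0.05889/4 = 0.01472 mol → 0.353 L

1.93 g Zn; 0.353 L O₂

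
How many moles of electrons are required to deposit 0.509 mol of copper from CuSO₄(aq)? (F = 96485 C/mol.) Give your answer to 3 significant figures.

1.02 mol

Cu²⁺ + 2e⁻ → Cu, so n(e⁻) = 2 × 0.509 = 1.018 mol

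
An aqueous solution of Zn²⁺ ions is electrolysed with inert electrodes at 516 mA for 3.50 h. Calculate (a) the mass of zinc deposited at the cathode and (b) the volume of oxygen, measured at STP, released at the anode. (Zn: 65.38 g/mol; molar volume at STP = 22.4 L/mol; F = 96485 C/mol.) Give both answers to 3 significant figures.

2.20 g Zn; 0.377 L O₂

Q = 0.516 × 12600 = 6502 C; n(e⁻) = 6502 / 96485 = 0.06739 mol
Cathode: Zn²⁺ + 2e⁻ → Zn → n(Zn) = 0.06739/2 = 0.03370 mol → 2.20 g
Anode: 2H₂O → O₂ + 4H⁺ + 4e⁻ → n(O₂) = 0.06739/4 = 0.01685 mol → 0.377 L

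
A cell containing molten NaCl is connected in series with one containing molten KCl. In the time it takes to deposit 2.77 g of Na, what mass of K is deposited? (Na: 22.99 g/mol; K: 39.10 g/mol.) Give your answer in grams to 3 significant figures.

4.71 g

n(Na) = 2.77 / 22.99 = 0.1205 mol
Na⁺ + e⁻ → Na, so n(e⁻) = 0.1205 mol
The cells are in series, so the same charge (and hence the same n(e⁻) = 0.1205 mol) passes through both.
K⁺ + e⁻ → K, so n(K) = 0.1205 mol
m(K) = 0.1205 × 39.10 = 4.71 g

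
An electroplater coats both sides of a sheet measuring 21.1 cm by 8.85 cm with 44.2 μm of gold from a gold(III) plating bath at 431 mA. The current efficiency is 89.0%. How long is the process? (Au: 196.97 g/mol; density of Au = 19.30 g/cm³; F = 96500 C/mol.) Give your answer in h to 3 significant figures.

33.9 h

Plated area = 2 × 21.1 × 8.85 = 373.5 cm²
Volume = 373.5 × 44.2×10⁻⁴ cm = 1.651 cm³
m(Au) = 1.651 × 19.30 = 31.86 g
n(Au) = 31.86 / 196.97 = 0.1618 mol; n(e⁻) = 3 × 0.1618 = 0.4854 mol
Q = 0.4854 × 96500 / 0.890 = 52630 C
t = 52630 / 0.431 = 1.221×10^5 s = 33.9 h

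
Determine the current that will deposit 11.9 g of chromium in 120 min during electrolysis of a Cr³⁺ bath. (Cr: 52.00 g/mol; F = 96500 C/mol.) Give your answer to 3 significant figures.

9.20 A

n(Cr) = 11.9 / 52.00 = 0.2288 mol
Cr³⁺ + 3e⁻ → Cr, so n(e⁻) = 3 × 0.2288 = 0.6864 mol
Q = 0.6864 × 96500 = 66240 C
I = Q / t = 66240 / 7200 s = 9.20 A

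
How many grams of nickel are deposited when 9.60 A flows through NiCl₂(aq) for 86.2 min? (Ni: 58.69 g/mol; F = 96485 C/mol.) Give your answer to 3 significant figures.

15.1 g

Q = 9.60 A × 5172 s = 49650 C
n(e⁻) = 49650 / 96485 = 0.5146 mol
Ni²⁺ + 2e⁻ → Ni, so n(Ni) = 0.5146 / 2 = 0.2573 mol
m = 0.2573 × 58.69 = 15.1 g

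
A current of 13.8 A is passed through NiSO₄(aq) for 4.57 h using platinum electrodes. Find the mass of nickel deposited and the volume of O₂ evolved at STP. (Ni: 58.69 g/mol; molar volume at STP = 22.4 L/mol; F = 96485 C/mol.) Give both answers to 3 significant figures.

69.1 g Ni; 13.2 L O₂

Q = 13.8 × 16452 = 2.270×10^5 C; n(e⁻) = 2.270×10^5 / 96485 = 2.353 mol
Cathode: Ni²⁺ + 2e⁻ → Ni → n(Ni) = 2.353/2 = 1.177 mol → 69.1 g
Anode: 2H₂O → O₂ + 4H⁺ + 4e⁻ → n(O₂) = 2.353/4 = 0.5883 mol → 13.2 L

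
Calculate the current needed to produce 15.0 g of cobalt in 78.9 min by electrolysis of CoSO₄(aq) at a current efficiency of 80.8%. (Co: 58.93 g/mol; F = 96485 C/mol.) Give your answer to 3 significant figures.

12.8 A

n(Co) = 15.0 / 58.93 = 0.2545 mol
Co²⁺ + 2e⁻ → Co, so n(e⁻) = 2 × 0.2545 = 0.5090 mol
Q = 0.5090 × 96485 / 0.808 = 60780 C
I = Q / t = 60780 / 4734 s = 12.8 A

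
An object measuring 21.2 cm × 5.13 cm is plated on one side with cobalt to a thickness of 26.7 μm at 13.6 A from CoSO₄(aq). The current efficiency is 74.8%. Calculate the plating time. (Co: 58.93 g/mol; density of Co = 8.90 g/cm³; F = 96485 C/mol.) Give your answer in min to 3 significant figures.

13.9 min

Plated area = 21.2 × 5.13 = 108.8 cm²
Volume = 108.8 × 26.7×10⁻⁴ cm = 0.2905 cm³
m(Co) = 0.2905 × 8.90 = 2.585 g
n(Co) = 2.585 / 58.93 = 0.04387 mol; n(e⁻) = 2 × 0.04387 = 0.08774 mol
Q = 0.08774 × 96485 / 0.748 = 11320 C
t = 11320 / 13.6 = 832.4 s = 13.9 min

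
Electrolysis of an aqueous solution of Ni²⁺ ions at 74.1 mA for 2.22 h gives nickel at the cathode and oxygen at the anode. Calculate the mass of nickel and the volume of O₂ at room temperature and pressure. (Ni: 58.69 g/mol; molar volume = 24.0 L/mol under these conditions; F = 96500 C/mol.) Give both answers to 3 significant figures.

Q = 0.0741 × 7992 = 592.2 C; n(e⁻) = 592.2 / 96500 = 0.006137 mol
Cathode: Ni²⁺ + 2e⁻ → Ni → n(Ni) = 0.006137/2 = 0.003069 mol → 0.180 g
Anode: 2H₂O → O₂ + 4H⁺ + 4e⁻ → n(O₂) = 0.006137/4 = 0.001534 mol → 0.0368 L

0.180 g Ni; 0.0368 L O₂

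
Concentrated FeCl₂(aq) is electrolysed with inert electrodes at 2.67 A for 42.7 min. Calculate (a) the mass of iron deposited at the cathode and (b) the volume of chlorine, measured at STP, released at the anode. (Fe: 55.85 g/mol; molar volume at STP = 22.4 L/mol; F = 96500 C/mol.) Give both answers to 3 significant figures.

1.98 g Fe; 0.794 L Cl₂

Q = 2.67 × 2562 = 6841 C; n(e⁻) = 6841 / 96500 = 0.07089 mol
Cathode: Fe²⁺ + 2e⁻ → Fe → n(Fe) = 0.07089/2 = 0.03545 mol → 1.98 g
Anode: 2Cl⁻ → Cl₂ + 2e⁻ → n(Cl₂) = 0.07089/2 = 0.03545 mol → 0.794 L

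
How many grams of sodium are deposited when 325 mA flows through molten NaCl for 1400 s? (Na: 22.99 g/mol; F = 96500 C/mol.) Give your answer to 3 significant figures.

Charge passed = 0.325 × 1400 = 455.0 C
n(e⁻) = Q/F = 455.0/96500 = 0.004715 mol
Na⁺ + e⁻ → Na, so n(Na) = 0.004715 mol
m = 0.004715 × 22.99 = 0.108 g

0.108 g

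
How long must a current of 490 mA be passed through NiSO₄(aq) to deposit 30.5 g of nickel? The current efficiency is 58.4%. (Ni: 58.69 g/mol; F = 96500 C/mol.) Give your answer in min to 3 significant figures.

n(Ni) = 30.5 / 58.69 = 0.5197 mol
Ni²⁺ + 2e⁻ → Ni, so n(e⁻) = 2 × 0.5197 = 1.039 mol
Q = 1.039 × 96500 / 0.584 = 1.717×10^5 C
t = Q / I = 1.717×10^5 / 0.490 = 3.504×10^5 s = 5840 min

5840 min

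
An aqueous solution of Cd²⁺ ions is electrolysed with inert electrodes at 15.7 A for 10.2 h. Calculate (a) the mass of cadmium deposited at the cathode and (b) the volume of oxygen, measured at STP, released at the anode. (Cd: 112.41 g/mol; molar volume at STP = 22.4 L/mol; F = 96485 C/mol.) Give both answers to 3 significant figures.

Q = 15.7 × 36720 = 5.765×10^5 C; n(e⁻) = 5.765×10^5 / 96485 = 5.975 mol
Cathode: Cd²⁺ + 2e⁻ → Cd → n(Cd) = 5.975/2 = 2.988 mol → 336 g
Anode: 2H₂O → O₂ + 4H⁺ + 4e⁻ → n(O₂) = 5.975/4 = 1.494 mol → 33.5 L

336 g Cd; 33.5 L O₂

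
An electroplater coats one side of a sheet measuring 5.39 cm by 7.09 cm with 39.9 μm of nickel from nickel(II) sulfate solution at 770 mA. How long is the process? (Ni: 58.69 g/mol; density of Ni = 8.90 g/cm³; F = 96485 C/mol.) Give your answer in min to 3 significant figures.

96.6 min

Plated area = 5.39 × 7.09 = 38.22 cm²
Volume = 38.22 × 39.9×10⁻⁴ cm = 0.1525 cm³
m(Ni) = 0.1525 × 8.90 = 1.357 g
n(Ni) = 1.357 / 58.69 = 0.02312 mol; n(e⁻) = 2 × 0.02312 = 0.04624 mol
Q = 0.04624 × 96485 = 4461 C
t = 4461 / 0.770 = 5794 s = 96.6 min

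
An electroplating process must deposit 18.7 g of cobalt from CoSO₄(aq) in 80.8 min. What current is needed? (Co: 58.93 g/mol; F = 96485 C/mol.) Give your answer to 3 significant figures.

12.6 A

n(Co) = 18.7 / 58.93 = 0.3173 mol
Co²⁺ + 2e⁻ → Co, so n(e⁻) = 2 × 0.3173 = 0.6346 mol
Q = 0.6346 × 96485 = 61230 C
I = Q / t = 61230 / 4848 s = 12.6 A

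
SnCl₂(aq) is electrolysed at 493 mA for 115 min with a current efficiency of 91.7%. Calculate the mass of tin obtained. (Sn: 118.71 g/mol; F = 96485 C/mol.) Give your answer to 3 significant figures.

Q = 0.493 × 6900 = 3402 C
n(e⁻) = 3402 / 96485 = 0.03526 mol
Sn²⁺ + 2e⁻ → Sn, so theoretical m(Sn) = 0.01763 × 118.71 = 2.093 g
Actual mass = 91.7% × 2.093 = 1.92 g

1.92 g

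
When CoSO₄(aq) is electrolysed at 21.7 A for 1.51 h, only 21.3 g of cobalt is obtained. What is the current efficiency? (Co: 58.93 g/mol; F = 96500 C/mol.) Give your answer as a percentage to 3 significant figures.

Q = 21.7 × 5436 = 1.180×10^5 C
n(e⁻) = 1.180×10^5 / 96500 = 1.223 mol
Co²⁺ + 2e⁻ → Co, so theoretical n(Co) = 0.6115 mol → 36.04 g
Efficiency = 21.3 / 36.04 = 0.5910 = 59.1%

59.1%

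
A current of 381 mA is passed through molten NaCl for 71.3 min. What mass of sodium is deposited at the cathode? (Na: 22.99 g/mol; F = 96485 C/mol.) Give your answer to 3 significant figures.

Charge passed = 0.381 × 4278 = 1630 C
Moles of electrons = 1630 / 96485 = 0.01689 mol
Na⁺ + e⁻ → Na, so n(Na) = 0.01689 mol
m = 0.01689 × 22.99 = 0.388 g

0.388 g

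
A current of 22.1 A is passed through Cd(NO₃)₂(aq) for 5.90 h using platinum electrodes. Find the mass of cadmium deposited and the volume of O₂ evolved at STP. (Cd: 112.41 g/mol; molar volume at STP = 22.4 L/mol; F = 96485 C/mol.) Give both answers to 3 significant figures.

Q = 22.1 × 21240 = 4.694×10^5 C; n(e⁻) = 4.694×10^5 / 96485 = 4.865 mol
Cathode: Cd²⁺ + 2e⁻ → Cd → n(Cd) = 4.865/2 = 2.433 mol → 273 g
Anode: 2H₂O → O₂ + 4H⁺ + 4e⁻ → n(O₂) = 4.865/4 = 1.216 mol → 27.2 L

273 g Cd; 27.2 L O₂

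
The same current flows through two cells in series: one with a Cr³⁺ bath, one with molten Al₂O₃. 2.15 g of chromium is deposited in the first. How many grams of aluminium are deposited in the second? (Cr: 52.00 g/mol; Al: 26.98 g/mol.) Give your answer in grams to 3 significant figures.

1.12 g

n(Cr) = 2.15 / 52.00 = 0.04135 mol
Cr³⁺ + 3e⁻ → Cr, so n(e⁻) = 3 × 0.04135 = 0.1241 mol
Same current for the same time ⇒ same n(e⁻) = 0.1241 mol in both cells.
Al³⁺ + 3e⁻ → Al, so n(Al) = 0.1241 / 3 = 0.04137 mol
m(Al) = 0.04137 × 26.98 = 1.12 g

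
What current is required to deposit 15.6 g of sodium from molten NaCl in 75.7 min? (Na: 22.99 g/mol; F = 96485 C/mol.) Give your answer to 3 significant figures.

14.4 A

n(Na) = 15.6 / 22.99 = 0.6786 mol
Na⁺ + e⁻ → Na, so n(e⁻) = 0.6786 mol
Q = 0.6786 × 96485 = 65470 C
I = Q / t = 65470 / 4542 s = 14.4 A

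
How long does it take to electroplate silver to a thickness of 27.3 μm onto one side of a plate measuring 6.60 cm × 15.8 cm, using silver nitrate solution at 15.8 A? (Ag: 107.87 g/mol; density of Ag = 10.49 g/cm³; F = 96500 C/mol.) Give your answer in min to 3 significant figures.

Plated area = 6.60 × 15.8 = 104.3 cm²
Volume = 104.3 × 27.3×10⁻⁴ cm = 0.2847 cm³
m(Ag) = 0.2847 × 10.49 = 2.987 g
n(Ag) = 2.987 / 107.87 = 0.02769 mol; n(e⁻) = 0.02769 mol
Q = 0.02769 × 96500 = 2672 C
t = 2672 / 15.8 = 169.1 s = 2.82 min

2.82 min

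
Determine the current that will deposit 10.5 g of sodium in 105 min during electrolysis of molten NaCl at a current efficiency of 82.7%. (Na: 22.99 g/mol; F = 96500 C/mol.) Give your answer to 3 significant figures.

8.46 A

n(Na) = 10.5 / 22.99 = 0.4567 mol
Na⁺ + e⁻ → Na, so n(e⁻) = 0.4567 mol
Q = 0.4567 × 96500 / 0.827 = 53290 C
I = Q / t = 53290 / 6300 s = 8.46 A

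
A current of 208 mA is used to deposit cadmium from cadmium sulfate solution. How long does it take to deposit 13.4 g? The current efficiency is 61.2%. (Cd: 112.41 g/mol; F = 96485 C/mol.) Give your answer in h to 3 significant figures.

50.2 h

n(Cd) = 13.4 / 112.41 = 0.1192 mol
Cd²⁺ + 2e⁻ → Cd, so n(e⁻) = 2 × 0.1192 = 0.2384 mol
Q = 0.2384 × 96485 / 0.612 = 37590 C
t = Q / I = 37590 / 0.208 = 1.807×10^5 s = 50.2 h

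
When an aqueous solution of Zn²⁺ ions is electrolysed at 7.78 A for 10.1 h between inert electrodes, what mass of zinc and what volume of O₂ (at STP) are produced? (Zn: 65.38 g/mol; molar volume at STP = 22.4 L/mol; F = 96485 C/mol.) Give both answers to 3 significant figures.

Q = 7.78 × 36360 = 2.829×10^5 C; n(e⁻) = 2.829×10^5 / 96485 = 2.932 mol
Cathode: Zn²⁺ + 2e⁻ → Zn → n(Zn) = 2.932/2 = 1.466 mol → 95.8 g
Anode: 2H₂O → O₂ + 4H⁺ + 4e⁻ → n(O₂) = 2.932/4 = 0.7330 mol → 16.4 L

95.8 g Zn; 16.4 L O₂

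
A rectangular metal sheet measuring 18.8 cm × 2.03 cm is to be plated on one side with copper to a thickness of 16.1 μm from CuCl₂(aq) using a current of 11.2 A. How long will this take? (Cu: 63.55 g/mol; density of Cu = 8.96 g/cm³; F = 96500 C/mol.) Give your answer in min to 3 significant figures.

Plated area = 18.8 × 2.03 = 38.16 cm²
Volume = 38.16 × 16.1×10⁻⁴ cm = 0.06144 cm³
m(Cu) = 0.06144 × 8.96 = 0.5505 g
n(Cu) = 0.5505 / 63.55 = 0.008662 mol; n(e⁻) = 2 × 0.008662 = 0.01732 mol
Q = 0.01732 × 96500 = 1671 C
t = 1671 / 11.2 = 149.2 s = 2.49 min

2.49 min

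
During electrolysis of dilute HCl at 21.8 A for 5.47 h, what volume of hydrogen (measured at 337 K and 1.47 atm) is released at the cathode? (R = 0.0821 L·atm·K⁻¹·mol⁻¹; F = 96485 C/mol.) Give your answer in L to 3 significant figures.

Charge passed = 21.8 × 19692 = 4.293×10^5 C
Moles of electrons = 4.293×10^5 / 96485 = 4.449 mol
2H⁺ + 2e⁻ → H₂, so n(H₂) = 4.449 / 2 = 2.225 mol
V = nRT/P = 2.225 × 0.0821 × 337 / 1.47 = 41.88 L

41.9 L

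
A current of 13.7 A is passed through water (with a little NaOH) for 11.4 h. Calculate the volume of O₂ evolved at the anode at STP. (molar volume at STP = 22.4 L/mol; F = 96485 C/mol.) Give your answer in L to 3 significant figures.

Charge passed = 13.7 × 41040 = 5.622×10^5 C
n(e⁻) = Q/F = 5.622×10^5/96485 = 5.827 mol
2H₂O → O₂ + 4H⁺ + 4e⁻, so n(O₂) = 5.827 / 4 = 1.457 mol
V = 1.457 × 22.4 = 32.64 L

32.6 L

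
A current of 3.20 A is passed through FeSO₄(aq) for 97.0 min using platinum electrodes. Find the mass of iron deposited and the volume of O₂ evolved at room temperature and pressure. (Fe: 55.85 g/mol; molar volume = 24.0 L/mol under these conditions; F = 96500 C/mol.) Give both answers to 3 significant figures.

5.39 g Fe; 1.16 L O₂

Q = 3.20 × 5820 = 18620 C; n(e⁻) = 18620 / 96500 = 0.1930 mol
Cathode: Fe²⁺ + 2e⁻ → Fe → n(Fe) = 0.1930/2 = 0.09650 mol → 5.39 g
Anode: 2H₂O → O₂ + 4H⁺ + 4e⁻ → n(O₂) = 0.1930/4 = 0.04825 mol → 1.16 L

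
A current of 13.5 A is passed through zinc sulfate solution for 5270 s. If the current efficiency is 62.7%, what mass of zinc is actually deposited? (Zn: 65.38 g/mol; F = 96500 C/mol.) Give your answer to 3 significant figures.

15.1 g

Q = 13.5 × 5270 = 71150 C
n(e⁻) = 71150 / 96500 = 0.7373 mol
Zn²⁺ + 2e⁻ → Zn, so theoretical m(Zn) = 0.3687 × 65.38 = 24.11 g
Actual mass = 62.7% × 24.11 = 15.1 g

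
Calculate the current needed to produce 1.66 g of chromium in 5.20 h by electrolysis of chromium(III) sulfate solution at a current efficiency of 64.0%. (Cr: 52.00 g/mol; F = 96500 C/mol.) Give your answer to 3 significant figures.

n(Cr) = 1.66 / 52.00 = 0.03192 mol
Cr³⁺ + 3e⁻ → Cr, so n(e⁻) = 3 × 0.03192 = 0.09576 mol
Q = 0.09576 × 96500 / 0.640 = 14440 C
I = Q / t = 14440 / 18720 s = 0.771 A

0.771 A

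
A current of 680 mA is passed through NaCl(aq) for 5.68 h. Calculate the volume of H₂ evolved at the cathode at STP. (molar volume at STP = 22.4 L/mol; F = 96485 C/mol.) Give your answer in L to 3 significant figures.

1.61 L

Charge passed = 0.680 × 20448 = 13900 C
Moles of electrons = 13900 / 96485 = 0.1441 mol
2H⁺ + 2e⁻ → H₂, so n(H₂) = 0.1441 / 2 = 0.07205 mol
V = 0.07205 × 22.4 = 1.614 L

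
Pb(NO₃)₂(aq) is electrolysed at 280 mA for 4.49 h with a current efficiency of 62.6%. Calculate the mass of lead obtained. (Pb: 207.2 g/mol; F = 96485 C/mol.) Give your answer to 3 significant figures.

3.04 g

Q = 0.280 × 16164 = 4526 C
n(e⁻) = 4526 / 96485 = 0.04691 mol
Pb²⁺ + 2e⁻ → Pb, so theoretical m(Pb) = 0.02346 × 207.2 = 4.861 g
Actual mass = 62.6% × 4.861 = 3.04 g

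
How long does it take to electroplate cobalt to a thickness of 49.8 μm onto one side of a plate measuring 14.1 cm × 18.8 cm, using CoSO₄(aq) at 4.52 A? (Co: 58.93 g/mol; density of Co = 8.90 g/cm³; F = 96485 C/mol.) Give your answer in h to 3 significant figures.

Plated area = 14.1 × 18.8 = 265.1 cm²
Volume = 265.1 × 49.8×10⁻⁴ cm = 1.320 cm³
m(Co) = 1.320 × 8.90 = 11.75 g
n(Co) = 11.75 / 58.93 = 0.1994 mol; n(e⁻) = 2 × 0.1994 = 0.3988 mol
Q = 0.3988 × 96485 = 38480 C
t = 38480 / 4.52 = 8513 s = 2.36 h

2.36 h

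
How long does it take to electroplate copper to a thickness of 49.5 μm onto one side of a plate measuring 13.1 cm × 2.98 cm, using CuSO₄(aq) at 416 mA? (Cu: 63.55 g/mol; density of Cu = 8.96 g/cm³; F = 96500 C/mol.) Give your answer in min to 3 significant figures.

Plated area = 13.1 × 2.98 = 39.04 cm²
Volume = 39.04 × 49.5×10⁻⁴ cm = 0.1932 cm³
m(Cu) = 0.1932 × 8.96 = 1.731 g
n(Cu) = 1.731 / 63.55 = 0.02724 mol; n(e⁻) = 2 × 0.02724 = 0.05448 mol
Q = 0.05448 × 96500 = 5257 C
t = 5257 / 0.416 = 12640 s = 211 min

211 min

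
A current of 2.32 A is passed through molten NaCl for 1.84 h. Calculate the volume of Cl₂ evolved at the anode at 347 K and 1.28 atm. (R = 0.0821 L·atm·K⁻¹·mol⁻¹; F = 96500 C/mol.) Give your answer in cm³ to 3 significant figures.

Charge passed = 2.32 × 6624 = 15370 C
n(e⁻) = Q/F = 15370/96500 = 0.1593 mol
2Cl⁻ → Cl₂ + 2e⁻, so n(Cl₂) = 0.1593 / 2 = 0.07965 mol
V = nRT/P = 0.07965 × 0.0821 × 347 / 1.28 = 1.773 L
= 1770 cm³

1770 cm³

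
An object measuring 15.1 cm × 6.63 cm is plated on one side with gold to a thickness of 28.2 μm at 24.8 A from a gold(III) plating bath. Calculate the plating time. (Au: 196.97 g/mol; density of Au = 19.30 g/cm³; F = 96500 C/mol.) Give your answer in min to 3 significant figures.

5.38 min

Plated area = 15.1 × 6.63 = 100.1 cm²
Volume = 100.1 × 28.2×10⁻⁴ cm = 0.2823 cm³
m(Au) = 0.2823 × 19.30 = 5.448 g
n(Au) = 5.448 / 196.97 = 0.02766 mol; n(e⁻) = 3 × 0.02766 = 0.08298 mol
Q = 0.08298 × 96500 = 8008 C
t = 8008 / 24.8 = 322.9 s = 5.38 min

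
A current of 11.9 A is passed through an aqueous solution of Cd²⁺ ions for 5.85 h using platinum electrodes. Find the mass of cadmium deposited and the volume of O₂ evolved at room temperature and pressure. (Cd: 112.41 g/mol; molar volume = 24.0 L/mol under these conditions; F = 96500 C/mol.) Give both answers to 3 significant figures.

146 g Cd; 15.6 L O₂

Q = 11.9 × 21060 = 2.506×10^5 C; n(e⁻) = 2.506×10^5 / 96500 = 2.597 mol
Cathode: Cd²⁺ + 2e⁻ → Cd → n(Cd) = 2.597/2 = 1.299 mol → 146 g
Anode: 2H₂O → O₂ + 4H⁺ + 4e⁻ → n(O₂) = 2.597/4 = 0.6493 mol → 15.6 L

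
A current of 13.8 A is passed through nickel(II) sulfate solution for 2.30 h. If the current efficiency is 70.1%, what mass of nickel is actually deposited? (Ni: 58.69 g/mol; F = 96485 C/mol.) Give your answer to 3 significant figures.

Q = 13.8 × 8280 = 1.143×10^5 C
n(e⁻) = 1.143×10^5 / 96485 = 1.185 mol
Ni²⁺ + 2e⁻ → Ni, so theoretical m(Ni) = 0.5925 × 58.69 = 34.77 g
Actual mass = 70.1% × 34.77 = 24.4 g

24.4 g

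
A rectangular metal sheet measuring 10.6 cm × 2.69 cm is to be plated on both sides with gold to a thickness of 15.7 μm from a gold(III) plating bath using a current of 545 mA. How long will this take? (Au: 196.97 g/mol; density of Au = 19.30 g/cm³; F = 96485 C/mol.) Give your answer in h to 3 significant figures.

Plated area = 2 × 10.6 × 2.69 = 57.03 cm²
Volume = 57.03 × 15.7×10⁻⁴ cm = 0.08954 cm³
m(Au) = 0.08954 × 19.30 = 1.728 g
n(Au) = 1.728 / 196.97 = 0.008773 mol; n(e⁻) = 3 × 0.008773 = 0.02632 mol
Q = 0.02632 × 96485 = 2539 C
t = 2539 / 0.545 = 4659 s = 1.29 h

1.29 h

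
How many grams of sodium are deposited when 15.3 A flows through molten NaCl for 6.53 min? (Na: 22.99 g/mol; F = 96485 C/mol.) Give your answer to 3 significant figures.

Q = It = 15.3 × 391.8 = 5995 C
Moles of electrons = 5995 / 96485 = 0.06213 mol
Na⁺ + e⁻ → Na, so n(Na) = 0.06213 mol
m = 0.06213 × 22.99 = 1.43 g

1.43 g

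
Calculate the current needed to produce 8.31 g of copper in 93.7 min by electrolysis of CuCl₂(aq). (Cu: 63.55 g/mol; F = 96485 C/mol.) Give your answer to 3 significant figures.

4.49 A

n(Cu) = 8.31 / 63.55 = 0.1308 mol
Cu²⁺ + 2e⁻ → Cu, so n(e⁻) = 2 × 0.1308 = 0.2616 mol
Q = 0.2616 × 96485 = 25240 C
I = Q / t = 25240 / 5622 s = 4.49 A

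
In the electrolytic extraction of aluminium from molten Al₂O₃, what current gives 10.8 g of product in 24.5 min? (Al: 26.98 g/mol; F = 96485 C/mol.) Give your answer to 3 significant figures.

78.8 A

n(Al) = 10.8 / 26.98 = 0.4003 mol
Al³⁺ + 3e⁻ → Al, so n(e⁻) = 3 × 0.4003 = 1.201 mol
Q = 1.201 × 96485 = 1.159×10^5 C
I = Q / t = 1.159×10^5 / 1470 s = 78.8 A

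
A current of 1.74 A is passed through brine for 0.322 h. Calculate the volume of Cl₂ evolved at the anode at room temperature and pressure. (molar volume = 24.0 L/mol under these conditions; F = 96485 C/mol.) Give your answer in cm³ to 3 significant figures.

251 cm³

Q = 1.74 A × 1159.2 s = 2017 C
n(e⁻) = Q/F = 2017/96485 = 0.02090 mol
2Cl⁻ → Cl₂ + 2e⁻, so n(Cl₂) = 0.02090 / 2 = 0.01045 mol
V = 0.01045 × 24.0 = 0.2508 L
= 251 cm³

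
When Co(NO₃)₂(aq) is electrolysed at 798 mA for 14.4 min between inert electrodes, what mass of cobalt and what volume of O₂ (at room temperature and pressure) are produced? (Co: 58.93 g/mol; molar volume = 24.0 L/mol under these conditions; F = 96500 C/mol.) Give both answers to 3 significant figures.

Q = 0.798 × 864 = 689.5 C; n(e⁻) = 689.5 / 96500 = 0.007145 mol
Cathode: Co²⁺ + 2e⁻ → Co → n(Co) = 0.007145/2 = 0.003573 mol → 0.211 g
Anode: 2H₂O → O₂ + 4H⁺ + 4e⁻ → n(O₂) = 0.007145/4 = 0.001786 mol → 0.0429 L

0.211 g Co; 0.0429 L O₂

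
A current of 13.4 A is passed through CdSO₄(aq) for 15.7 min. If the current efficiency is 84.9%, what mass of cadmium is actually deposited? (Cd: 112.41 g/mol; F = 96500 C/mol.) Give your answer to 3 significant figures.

6.24 g

Q = 13.4 × 942 = 12620 C
n(e⁻) = 12620 / 96500 = 0.1308 mol
Cd²⁺ + 2e⁻ → Cd, so theoretical m(Cd) = 0.06540 × 112.41 = 7.352 g
Actual mass = 84.9% × 7.352 = 6.24 g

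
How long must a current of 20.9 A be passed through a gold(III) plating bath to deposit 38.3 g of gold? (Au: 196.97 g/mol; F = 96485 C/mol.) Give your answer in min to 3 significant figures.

n(Au) = 38.3 / 196.97 = 0.1944 mol
Au³⁺ + 3e⁻ → Au, so n(e⁻) = 3 × 0.1944 = 0.5832 mol
Q = 0.5832 × 96485 = 56270 C
t = Q / I = 56270 / 20.9 = 2692 s = 44.9 min

44.9 min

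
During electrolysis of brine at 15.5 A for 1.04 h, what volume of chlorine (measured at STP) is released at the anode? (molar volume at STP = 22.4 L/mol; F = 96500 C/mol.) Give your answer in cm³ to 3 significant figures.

Charge passed = 15.5 × 3744 = 58030 C
n(e⁻) = Q/F = 58030/96500 = 0.6013 mol
2Cl⁻ → Cl₂ + 2e⁻, so n(Cl₂) = 0.6013 / 2 = 0.3007 mol
V = 0.3007 × 22.4 = 6.736 L
= 6740 cm³

6740 cm³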